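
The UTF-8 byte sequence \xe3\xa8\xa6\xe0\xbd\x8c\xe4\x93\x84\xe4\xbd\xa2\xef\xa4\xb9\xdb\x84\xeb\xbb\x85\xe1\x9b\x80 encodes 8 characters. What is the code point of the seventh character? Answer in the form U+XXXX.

U+BEC5

Offset 0: leading byte 0xE3 = 11100011 → 3-byte char #1 = E3 A8 A6.
Offset 3: leading byte 0xE0 = 11100000 → 3-byte char #2 = E0 BD 8C.
Offset 6: leading byte 0xE4 = 11100100 → 3-byte char #3 = E4 93 84.
Offset 9: leading byte 0xE4 = 11100100 → 3-byte char #4 = E4 BD A2.
Offset 12: leading byte 0xEF = 11101111 → 3-byte char #5 = EF A4 B9.
Offset 15: leading byte 0xDB = 11011011 → 2-byte char #6 = DB 84.
Offset 17: leading byte 0xEB = 11101011 → 3-byte char #7 = EB BB 85.
Leading byte 0xEB = 11101011 matches 1110xxxx → 3-byte sequence.
Byte 1: 0xEB = 11101011, payload 1011 (4 bits).
Byte 2: 0xBB = 10111011 (10xxxxxx ✓), payload 111011.
Byte 3: 0x85 = 10000101 (10xxxxxx ✓), payload 000101.
Concatenate: 1011111011000101 = 0xBEC5 (16 bits → U+BEC5).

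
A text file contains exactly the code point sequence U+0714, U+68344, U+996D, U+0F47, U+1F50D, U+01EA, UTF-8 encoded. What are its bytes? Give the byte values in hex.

DC 94 F1 A8 8D 84 E9 A5 AD E0 BD 87 F0 9F 94 8D C7 AA

U+0714: 2-byte form → DC 94.
U+68344: 4-byte form → F1 A8 8D 84.
U+996D: 3-byte form → E9 A5 AD.
U+0F47: 3-byte form → E0 BD 87.
U+1F50D: 4-byte form → F0 9F 94 8D.
U+01EA: 2-byte form → C7 AA.
Concatenated (18 bytes): DC 94 F1 A8 8D 84 E9 A5 AD E0 BD 87 F0 9F 94 8D C7 AA.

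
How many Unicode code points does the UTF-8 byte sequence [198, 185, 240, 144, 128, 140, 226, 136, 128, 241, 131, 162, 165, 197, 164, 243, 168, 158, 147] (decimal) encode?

6

Byte at offset 0: 0xC6 = 11000110 → 2-byte char (#1). Advance 2.
Byte at offset 2: 0xF0 = 11110000 → 4-byte char (#2). Advance 4.
Byte at offset 6: 0xE2 = 11100010 → 3-byte char (#3). Advance 3.
Byte at offset 9: 0xF1 = 11110001 → 4-byte char (#4). Advance 4.
Byte at offset 13: 0xC5 = 11000101 → 2-byte char (#5). Advance 2.
Byte at offset 15: 0xF3 = 11110011 → 4-byte char (#6). Advance 4.
Reached end at offset 19 after 6 code points.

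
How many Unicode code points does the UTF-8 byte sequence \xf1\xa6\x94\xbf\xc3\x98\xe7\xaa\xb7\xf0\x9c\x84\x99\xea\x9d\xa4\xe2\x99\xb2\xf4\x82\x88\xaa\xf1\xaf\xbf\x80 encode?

Byte at offset 0: 0xF1 = 11110001 → 4-byte char (#1). Advance 4.
Byte at offset 4: 0xC3 = 11000011 → 2-byte char (#2). Advance 2.
Byte at offset 6: 0xE7 = 11100111 → 3-byte char (#3). Advance 3.
Byte at offset 9: 0xF0 = 11110000 → 4-byte char (#4). Advance 4.
Byte at offset 13: 0xEA = 11101010 → 3-byte char (#5). Advance 3.
Byte at offset 16: 0xE2 = 11100010 → 3-byte char (#6). Advance 3.
Byte at offset 19: 0xF4 = 11110100 → 4-byte char (#7). Advance 4.
Byte at offset 23: 0xF1 = 11110001 → 4-byte char (#8). Advance 4.
Reached end at offset 27 after 8 code points.

8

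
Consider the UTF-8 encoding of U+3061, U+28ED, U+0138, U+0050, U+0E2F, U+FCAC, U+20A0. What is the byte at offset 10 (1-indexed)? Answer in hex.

1-indexed offset 10 is 0-indexed offset 9.
U+3061 → 3-byte form E3 81 A1 at offsets 0–2.
U+28ED → 3-byte form E2 A3 AD at offsets 3–5.
U+0138 → 2-byte form C4 B8 at offsets 6–7.
U+0050 → 1-byte form 50 at offsets 8–8.
U+0E2F → 3-byte form E0 B8 AF at offsets 9–11.
Offset 9 falls in char 5's range; it's byte 1 of E0 B8 AF = 0xE0.

0xE0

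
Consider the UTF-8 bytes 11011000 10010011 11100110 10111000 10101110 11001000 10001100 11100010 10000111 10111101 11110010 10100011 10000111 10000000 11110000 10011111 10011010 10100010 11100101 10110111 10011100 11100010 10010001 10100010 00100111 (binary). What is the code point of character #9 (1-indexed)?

Offset 0: leading byte 0xD8 = 11011000 → 2-byte char #1 = D8 93.
Offset 2: leading byte 0xE6 = 11100110 → 3-byte char #2 = E6 B8 AE.
Offset 5: leading byte 0xC8 = 11001000 → 2-byte char #3 = C8 8C.
Offset 7: leading byte 0xE2 = 11100010 → 3-byte char #4 = E2 87 BD.
Offset 10: leading byte 0xF2 = 11110010 → 4-byte char #5 = F2 A3 87 80.
Offset 14: leading byte 0xF0 = 11110000 → 4-byte char #6 = F0 9F 9A A2.
Offset 18: leading byte 0xE5 = 11100101 → 3-byte char #7 = E5 B7 9C.
Offset 21: leading byte 0xE2 = 11100010 → 3-byte char #8 = E2 91 A2.
Offset 24: leading byte 0x27 = 00100111 → 1-byte char #9 = 27.
Leading byte 0x27 = 00100111 matches 0xxxxxxx → 1-byte sequence.
Byte 1: 0x27 = 00100111, payload 0100111 (7 bits).
Concatenate: 0100111 = 0x27 (7 bits → U+0027).

U+0027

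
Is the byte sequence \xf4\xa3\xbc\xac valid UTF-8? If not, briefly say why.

Leading byte 0xF4 = 11110100 → 4-byte form.
Payload = 0x123F2C, which exceeds U+10FFFF, the maximum Unicode code point. (Leading bytes F5–FF, or F4 followed by ≥ 0x90, are invalid.)

invalid (encodes a value above U+10FFFF)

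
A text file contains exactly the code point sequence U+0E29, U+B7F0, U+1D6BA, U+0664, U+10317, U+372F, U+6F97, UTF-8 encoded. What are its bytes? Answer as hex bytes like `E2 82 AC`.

U+0E29: 3-byte form → E0 B8 A9.
U+B7F0: 3-byte form → EB 9F B0.
U+1D6BA: 4-byte form → F0 9D 9A BA.
U+0664: 2-byte form → D9 A4.
U+10317: 4-byte form → F0 90 8C 97.
U+372F: 3-byte form → E3 9C AF.
U+6F97: 3-byte form → E6 BE 97.
Concatenated (22 bytes): E0 B8 A9 EB 9F B0 F0 9D 9A BA D9 A4 F0 90 8C 97 E3 9C AF E6 BE 97.

E0 B8 A9 EB 9F B0 F0 9D 9A BA D9 A4 F0 90 8C 97 E3 9C AF E6 BE 97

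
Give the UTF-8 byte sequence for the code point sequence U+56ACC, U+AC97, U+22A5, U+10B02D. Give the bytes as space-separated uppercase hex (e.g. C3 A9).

U+56ACC: 4-byte form → F1 96 AB 8C.
U+AC97: 3-byte form → EA B2 97.
U+22A5: 3-byte form → E2 8A A5.
U+10B02D: 4-byte form → F4 8B 80 AD.
Concatenated (14 bytes): F1 96 AB 8C EA B2 97 E2 8A A5 F4 8B 80 AD.

F1 96 AB 8C EA B2 97 E2 8A A5 F4 8B 80 AD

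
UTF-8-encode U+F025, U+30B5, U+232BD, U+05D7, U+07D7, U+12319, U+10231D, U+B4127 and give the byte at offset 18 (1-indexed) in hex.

0x99

1-indexed offset 18 is 0-indexed offset 17.
U+F025 → 3-byte form EF 80 A5 at offsets 0–2.
U+30B5 → 3-byte form E3 82 B5 at offsets 3–5.
U+232BD → 4-byte form F0 A3 8A BD at offsets 6–9.
U+05D7 → 2-byte form D7 97 at offsets 10–11.
U+07D7 → 2-byte form DF 97 at offsets 12–13.
U+12319 → 4-byte form F0 92 8C 99 at offsets 14–17.
Offset 17 falls in char 6's range; it's byte 4 of F0 92 8C 99 = 0x99.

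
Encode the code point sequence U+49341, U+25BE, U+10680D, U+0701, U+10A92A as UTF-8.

U+49341: 4-byte form → F1 89 8D 81.
U+25BE: 3-byte form → E2 96 BE.
U+10680D: 4-byte form → F4 86 A0 8D.
U+0701: 2-byte form → DC 81.
U+10A92A: 4-byte form → F4 8A A4 AA.
Concatenated (17 bytes): F1 89 8D 81 E2 96 BE F4 86 A0 8D DC 81 F4 8A A4 AA.

F1 89 8D 81 E2 96 BE F4 86 A0 8D DC 81 F4 8A A4 AA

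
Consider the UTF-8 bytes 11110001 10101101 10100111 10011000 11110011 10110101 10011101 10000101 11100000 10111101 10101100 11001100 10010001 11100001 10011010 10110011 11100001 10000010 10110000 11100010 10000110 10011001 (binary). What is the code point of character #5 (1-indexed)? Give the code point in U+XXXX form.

Offset 0: leading byte 0xF1 = 11110001 → 4-byte char #1 = F1 AD A7 98.
Offset 4: leading byte 0xF3 = 11110011 → 4-byte char #2 = F3 B5 9D 85.
Offset 8: leading byte 0xE0 = 11100000 → 3-byte char #3 = E0 BD AC.
Offset 11: leading byte 0xCC = 11001100 → 2-byte char #4 = CC 91.
Offset 13: leading byte 0xE1 = 11100001 → 3-byte char #5 = E1 9A B3.
Leading byte 0xE1 = 11100001 matches 1110xxxx → 3-byte sequence.
Byte 1: 0xE1 = 11100001, payload 0001 (4 bits).
Byte 2: 0x9A = 10011010 (10xxxxxx ✓), payload 011010.
Byte 3: 0xB3 = 10110011 (10xxxxxx ✓), payload 110011.
Concatenate: 0001011010110011 = 0x16B3 (16 bits → U+16B3).

U+16B3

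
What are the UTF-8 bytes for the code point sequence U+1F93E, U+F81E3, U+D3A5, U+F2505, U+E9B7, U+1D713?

U+1F93E: 4-byte form → F0 9F A4 BE.
U+F81E3: 4-byte form → F3 B8 87 A3.
U+D3A5: 3-byte form → ED 8E A5.
U+F2505: 4-byte form → F3 B2 94 85.
U+E9B7: 3-byte form → EE A6 B7.
U+1D713: 4-byte form → F0 9D 9C 93.
Concatenated (22 bytes): F0 9F A4 BE F3 B8 87 A3 ED 8E A5 F3 B2 94 85 EE A6 B7 F0 9D 9C 93.

F0 9F A4 BE F3 B8 87 A3 ED 8E A5 F3 B2 94 85 EE A6 B7 F0 9D 9C 93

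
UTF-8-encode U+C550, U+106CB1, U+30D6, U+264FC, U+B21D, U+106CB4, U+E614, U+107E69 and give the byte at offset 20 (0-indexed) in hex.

0xB4

U+C550 → 3-byte form EC 95 90 at offsets 0–2.
U+106CB1 → 4-byte form F4 86 B2 B1 at offsets 3–6.
U+30D6 → 3-byte form E3 83 96 at offsets 7–9.
U+264FC → 4-byte form F0 A6 93 BC at offsets 10–13.
U+B21D → 3-byte form EB 88 9D at offsets 14–16.
U+106CB4 → 4-byte form F4 86 B2 B4 at offsets 17–20.
Offset 20 falls in char 6's range; it's byte 4 of F4 86 B2 B4 = 0xB4.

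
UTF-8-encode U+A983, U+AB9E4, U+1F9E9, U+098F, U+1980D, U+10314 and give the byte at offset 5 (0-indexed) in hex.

U+A983 → 3-byte form EA A6 83 at offsets 0–2.
U+AB9E4 → 4-byte form F2 AB A7 A4 at offsets 3–6.
Offset 5 falls in char 2's range; it's byte 3 of F2 AB A7 A4 = 0xA7.

0xA7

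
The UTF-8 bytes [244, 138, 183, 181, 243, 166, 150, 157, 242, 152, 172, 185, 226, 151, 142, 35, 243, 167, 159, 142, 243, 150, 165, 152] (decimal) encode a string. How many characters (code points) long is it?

7

Byte at offset 0: 0xF4 = 11110100 → 4-byte char (#1). Advance 4.
Byte at offset 4: 0xF3 = 11110011 → 4-byte char (#2). Advance 4.
Byte at offset 8: 0xF2 = 11110010 → 4-byte char (#3). Advance 4.
Byte at offset 12: 0xE2 = 11100010 → 3-byte char (#4). Advance 3.
Byte at offset 15: 0x23 = 00100011 → 1-byte char (#5). Advance 1.
Byte at offset 16: 0xF3 = 11110011 → 4-byte char (#6). Advance 4.
Byte at offset 20: 0xF3 = 11110011 → 4-byte char (#7). Advance 4.
Reached end at offset 24 after 7 code points.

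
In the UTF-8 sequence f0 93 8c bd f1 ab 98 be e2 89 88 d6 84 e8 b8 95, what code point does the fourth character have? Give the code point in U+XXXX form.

U+0584

Offset 0: leading byte 0xF0 = 11110000 → 4-byte char #1 = F0 93 8C BD.
Offset 4: leading byte 0xF1 = 11110001 → 4-byte char #2 = F1 AB 98 BE.
Offset 8: leading byte 0xE2 = 11100010 → 3-byte char #3 = E2 89 88.
Offset 11: leading byte 0xD6 = 11010110 → 2-byte char #4 = D6 84.
Leading byte 0xD6 = 11010110 matches 110xxxxx → 2-byte sequence.
Byte 1: 0xD6 = 11010110, payload 10110 (5 bits).
Byte 2: 0x84 = 10000100 (10xxxxxx ✓), payload 000100.
Concatenate: 10110000100 = 0x584 (11 bits → U+0584).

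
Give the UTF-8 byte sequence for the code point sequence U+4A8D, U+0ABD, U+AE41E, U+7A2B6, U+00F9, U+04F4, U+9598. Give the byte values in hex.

U+4A8D: 3-byte form → E4 AA 8D.
U+0ABD: 3-byte form → E0 AA BD.
U+AE41E: 4-byte form → F2 AE 90 9E.
U+7A2B6: 4-byte form → F1 BA 8A B6.
U+00F9: 2-byte form → C3 B9.
U+04F4: 2-byte form → D3 B4.
U+9598: 3-byte form → E9 96 98.
Concatenated (21 bytes): E4 AA 8D E0 AA BD F2 AE 90 9E F1 BA 8A B6 C3 B9 D3 B4 E9 96 98.

E4 AA 8D E0 AA BD F2 AE 90 9E F1 BA 8A B6 C3 B9 D3 B4 E9 96 98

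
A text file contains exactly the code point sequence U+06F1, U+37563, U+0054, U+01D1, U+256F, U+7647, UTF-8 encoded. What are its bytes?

U+06F1: 2-byte form → DB B1.
U+37563: 4-byte form → F0 B7 95 A3.
U+0054: 1-byte form → 54.
U+01D1: 2-byte form → C7 91.
U+256F: 3-byte form → E2 95 AF.
U+7647: 3-byte form → E7 99 87.
Concatenated (15 bytes): DB B1 F0 B7 95 A3 54 C7 91 E2 95 AF E7 99 87.

DB B1 F0 B7 95 A3 54 C7 91 E2 95 AF E7 99 87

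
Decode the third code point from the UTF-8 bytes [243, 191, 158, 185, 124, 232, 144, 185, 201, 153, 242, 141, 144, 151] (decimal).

Offset 0: leading byte 0xF3 = 11110011 → 4-byte char #1 = F3 BF 9E B9.
Offset 4: leading byte 0x7C = 01111100 → 1-byte char #2 = 7C.
Offset 5: leading byte 0xE8 = 11101000 → 3-byte char #3 = E8 90 B9.
Leading byte 0xE8 = 11101000 matches 1110xxxx → 3-byte sequence.
Byte 1: 0xE8 = 11101000, payload 1000 (4 bits).
Byte 2: 0x90 = 10010000 (10xxxxxx ✓), payload 010000.
Byte 3: 0xB9 = 10111001 (10xxxxxx ✓), payload 111001.
Concatenate: 1000010000111001 = 0x8439 (16 bits → U+8439).

U+8439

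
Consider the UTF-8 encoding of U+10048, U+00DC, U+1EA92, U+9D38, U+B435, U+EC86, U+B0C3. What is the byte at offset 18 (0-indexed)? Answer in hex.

U+10048 → 4-byte form F0 90 81 88 at offsets 0–3.
U+00DC → 2-byte form C3 9C at offsets 4–5.
U+1EA92 → 4-byte form F0 9E AA 92 at offsets 6–9.
U+9D38 → 3-byte form E9 B4 B8 at offsets 10–12.
U+B435 → 3-byte form EB 90 B5 at offsets 13–15.
U+EC86 → 3-byte form EE B2 86 at offsets 16–18.
Offset 18 falls in char 6's range; it's byte 3 of EE B2 86 = 0x86.

0x86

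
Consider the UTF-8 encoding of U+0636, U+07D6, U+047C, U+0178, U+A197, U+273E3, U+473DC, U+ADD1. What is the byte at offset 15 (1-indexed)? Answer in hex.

0xA3

1-indexed offset 15 is 0-indexed offset 14.
U+0636 → 2-byte form D8 B6 at offsets 0–1.
U+07D6 → 2-byte form DF 96 at offsets 2–3.
U+047C → 2-byte form D1 BC at offsets 4–5.
U+0178 → 2-byte form C5 B8 at offsets 6–7.
U+A197 → 3-byte form EA 86 97 at offsets 8–10.
U+273E3 → 4-byte form F0 A7 8F A3 at offsets 11–14.
Offset 14 falls in char 6's range; it's byte 4 of F0 A7 8F A3 = 0xA3.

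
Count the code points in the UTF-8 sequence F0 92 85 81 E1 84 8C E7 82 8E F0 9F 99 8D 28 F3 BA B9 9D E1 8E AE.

7

Byte at offset 0: 0xF0 = 11110000 → 4-byte char (#1). Advance 4.
Byte at offset 4: 0xE1 = 11100001 → 3-byte char (#2). Advance 3.
Byte at offset 7: 0xE7 = 11100111 → 3-byte char (#3). Advance 3.
Byte at offset 10: 0xF0 = 11110000 → 4-byte char (#4). Advance 4.
Byte at offset 14: 0x28 = 00101000 → 1-byte char (#5). Advance 1.
Byte at offset 15: 0xF3 = 11110011 → 4-byte char (#6). Advance 4.
Byte at offset 19: 0xE1 = 11100001 → 3-byte char (#7). Advance 3.
Reached end at offset 22 after 7 code points.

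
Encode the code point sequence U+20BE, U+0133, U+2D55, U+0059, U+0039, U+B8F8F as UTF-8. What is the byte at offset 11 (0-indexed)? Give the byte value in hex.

U+20BE → 3-byte form E2 82 BE at offsets 0–2.
U+0133 → 2-byte form C4 B3 at offsets 3–4.
U+2D55 → 3-byte form E2 B5 95 at offsets 5–7.
U+0059 → 1-byte form 59 at offsets 8–8.
U+0039 → 1-byte form 39 at offsets 9–9.
U+B8F8F → 4-byte form F2 B8 BE 8F at offsets 10–13.
Offset 11 falls in char 6's range; it's byte 2 of F2 B8 BE 8F = 0xB8.

0xB8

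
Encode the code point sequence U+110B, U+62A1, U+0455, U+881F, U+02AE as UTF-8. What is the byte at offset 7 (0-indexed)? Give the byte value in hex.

U+110B → 3-byte form E1 84 8B at offsets 0–2.
U+62A1 → 3-byte form E6 8A A1 at offsets 3–5.
U+0455 → 2-byte form D1 95 at offsets 6–7.
Offset 7 falls in char 3's range; it's byte 2 of D1 95 = 0x95.

0x95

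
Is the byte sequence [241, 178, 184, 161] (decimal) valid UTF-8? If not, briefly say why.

valid

Leading byte 0xF1 = 11110001 → 4-byte form.
Continuation bytes 0xB2=10110010, 0xB8=10111000, 0xA1=10100001 all match 10xxxxxx.
Decoded value 0x72E21 is ≥ 0x10000 (shortest form) and not a surrogate.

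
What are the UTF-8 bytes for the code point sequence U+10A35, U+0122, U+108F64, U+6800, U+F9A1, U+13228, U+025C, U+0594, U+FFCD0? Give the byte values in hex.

U+10A35: 4-byte form → F0 90 A8 B5.
U+0122: 2-byte form → C4 A2.
U+108F64: 4-byte form → F4 88 BD A4.
U+6800: 3-byte form → E6 A0 80.
U+F9A1: 3-byte form → EF A6 A1.
U+13228: 4-byte form → F0 93 88 A8.
U+025C: 2-byte form → C9 9C.
U+0594: 2-byte form → D6 94.
U+FFCD0: 4-byte form → F3 BF B3 90.
Concatenated (28 bytes): F0 90 A8 B5 C4 A2 F4 88 BD A4 E6 A0 80 EF A6 A1 F0 93 88 A8 C9 9C D6 94 F3 BF B3 90.

F0 90 A8 B5 C4 A2 F4 88 BD A4 E6 A0 80 EF A6 A1 F0 93 88 A8 C9 9C D6 94 F3 BF B3 90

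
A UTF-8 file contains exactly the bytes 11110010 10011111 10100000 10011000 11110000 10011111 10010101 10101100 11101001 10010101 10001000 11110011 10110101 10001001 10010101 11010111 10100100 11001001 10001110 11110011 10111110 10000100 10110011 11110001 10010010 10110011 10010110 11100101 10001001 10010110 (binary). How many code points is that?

Byte at offset 0: 0xF2 = 11110010 → 4-byte char (#1). Advance 4.
Byte at offset 4: 0xF0 = 11110000 → 4-byte char (#2). Advance 4.
Byte at offset 8: 0xE9 = 11101001 → 3-byte char (#3). Advance 3.
Byte at offset 11: 0xF3 = 11110011 → 4-byte char (#4). Advance 4.
Byte at offset 15: 0xD7 = 11010111 → 2-byte char (#5). Advance 2.
Byte at offset 17: 0xC9 = 11001001 → 2-byte char (#6). Advance 2.
Byte at offset 19: 0xF3 = 11110011 → 4-byte char (#7). Advance 4.
Byte at offset 23: 0xF1 = 11110001 → 4-byte char (#8). Advance 4.
Byte at offset 27: 0xE5 = 11100101 → 3-byte char (#9). Advance 3.
Reached end at offset 30 after 9 code points.

9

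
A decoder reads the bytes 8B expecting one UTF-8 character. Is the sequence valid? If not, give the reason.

Byte 0x8B = 10001011 has the form 10xxxxxx — a continuation byte — but there is no preceding leading byte.

invalid (continuation byte with no leading byte)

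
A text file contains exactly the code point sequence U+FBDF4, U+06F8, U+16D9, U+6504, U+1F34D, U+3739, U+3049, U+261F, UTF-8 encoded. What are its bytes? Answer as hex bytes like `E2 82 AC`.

F3 BB B7 B4 DB B8 E1 9B 99 E6 94 84 F0 9F 8D 8D E3 9C B9 E3 81 89 E2 98 9F

U+FBDF4: 4-byte form → F3 BB B7 B4.
U+06F8: 2-byte form → DB B8.
U+16D9: 3-byte form → E1 9B 99.
U+6504: 3-byte form → E6 94 84.
U+1F34D: 4-byte form → F0 9F 8D 8D.
U+3739: 3-byte form → E3 9C B9.
U+3049: 3-byte form → E3 81 89.
U+261F: 3-byte form → E2 98 9F.
Concatenated (25 bytes): F3 BB B7 B4 DB B8 E1 9B 99 E6 94 84 F0 9F 8D 8D E3 9C B9 E3 81 89 E2 98 9F.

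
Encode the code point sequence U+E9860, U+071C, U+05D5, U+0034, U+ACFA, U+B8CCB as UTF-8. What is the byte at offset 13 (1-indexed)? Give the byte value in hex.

1-indexed offset 13 is 0-indexed offset 12.
U+E9860 → 4-byte form F3 A9 A1 A0 at offsets 0–3.
U+071C → 2-byte form DC 9C at offsets 4–5.
U+05D5 → 2-byte form D7 95 at offsets 6–7.
U+0034 → 1-byte form 34 at offsets 8–8.
U+ACFA → 3-byte form EA B3 BA at offsets 9–11.
U+B8CCB → 4-byte form F2 B8 B3 8B at offsets 12–15.
Offset 12 falls in char 6's range; it's byte 1 of F2 B8 B3 8B = 0xF2.

0xF2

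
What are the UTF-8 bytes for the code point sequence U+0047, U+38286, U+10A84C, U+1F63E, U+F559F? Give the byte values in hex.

U+0047: 1-byte form → 47.
U+38286: 4-byte form → F0 B8 8A 86.
U+10A84C: 4-byte form → F4 8A A1 8C.
U+1F63E: 4-byte form → F0 9F 98 BE.
U+F559F: 4-byte form → F3 B5 96 9F.
Concatenated (17 bytes): 47 F0 B8 8A 86 F4 8A A1 8C F0 9F 98 BE F3 B5 96 9F.

47 F0 B8 8A 86 F4 8A A1 8C F0 9F 98 BE F3 B5 96 9F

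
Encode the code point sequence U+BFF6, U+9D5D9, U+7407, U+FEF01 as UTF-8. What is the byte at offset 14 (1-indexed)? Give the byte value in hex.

1-indexed offset 14 is 0-indexed offset 13.
U+BFF6 → 3-byte form EB BF B6 at offsets 0–2.
U+9D5D9 → 4-byte form F2 9D 97 99 at offsets 3–6.
U+7407 → 3-byte form E7 90 87 at offsets 7–9.
U+FEF01 → 4-byte form F3 BE BC 81 at offsets 10–13.
Offset 13 falls in char 4's range; it's byte 4 of F3 BE BC 81 = 0x81.

0x81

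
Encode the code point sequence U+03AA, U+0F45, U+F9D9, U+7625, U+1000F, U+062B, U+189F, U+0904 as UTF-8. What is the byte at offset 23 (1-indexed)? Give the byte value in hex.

1-indexed offset 23 is 0-indexed offset 22.
U+03AA → 2-byte form CE AA at offsets 0–1.
U+0F45 → 3-byte form E0 BD 85 at offsets 2–4.
U+F9D9 → 3-byte form EF A7 99 at offsets 5–7.
U+7625 → 3-byte form E7 98 A5 at offsets 8–10.
U+1000F → 4-byte form F0 90 80 8F at offsets 11–14.
U+062B → 2-byte form D8 AB at offsets 15–16.
U+189F → 3-byte form E1 A2 9F at offsets 17–19.
U+0904 → 3-byte form E0 A4 84 at offsets 20–22.
Offset 22 falls in char 8's range; it's byte 3 of E0 A4 84 = 0x84.

0x84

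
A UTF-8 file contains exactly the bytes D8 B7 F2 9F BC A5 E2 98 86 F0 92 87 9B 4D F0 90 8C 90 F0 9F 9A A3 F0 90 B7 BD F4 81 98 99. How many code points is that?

9

Byte at offset 0: 0xD8 = 11011000 → 2-byte char (#1). Advance 2.
Byte at offset 2: 0xF2 = 11110010 → 4-byte char (#2). Advance 4.
Byte at offset 6: 0xE2 = 11100010 → 3-byte char (#3). Advance 3.
Byte at offset 9: 0xF0 = 11110000 → 4-byte char (#4). Advance 4.
Byte at offset 13: 0x4D = 01001101 → 1-byte char (#5). Advance 1.
Byte at offset 14: 0xF0 = 11110000 → 4-byte char (#6). Advance 4.
Byte at offset 18: 0xF0 = 11110000 → 4-byte char (#7). Advance 4.
Byte at offset 22: 0xF0 = 11110000 → 4-byte char (#8). Advance 4.
Byte at offset 26: 0xF4 = 11110100 → 4-byte char (#9). Advance 4.
Reached end at offset 30 after 9 code points.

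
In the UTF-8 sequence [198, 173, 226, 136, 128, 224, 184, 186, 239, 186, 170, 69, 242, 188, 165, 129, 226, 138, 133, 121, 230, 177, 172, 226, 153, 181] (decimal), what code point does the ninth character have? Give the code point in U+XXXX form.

U+6C6C

Offset 0: leading byte 0xC6 = 11000110 → 2-byte char #1 = C6 AD.
Offset 2: leading byte 0xE2 = 11100010 → 3-byte char #2 = E2 88 80.
Offset 5: leading byte 0xE0 = 11100000 → 3-byte char #3 = E0 B8 BA.
Offset 8: leading byte 0xEF = 11101111 → 3-byte char #4 = EF BA AA.
Offset 11: leading byte 0x45 = 01000101 → 1-byte char #5 = 45.
Offset 12: leading byte 0xF2 = 11110010 → 4-byte char #6 = F2 BC A5 81.
Offset 16: leading byte 0xE2 = 11100010 → 3-byte char #7 = E2 8A 85.
Offset 19: leading byte 0x79 = 01111001 → 1-byte char #8 = 79.
Offset 20: leading byte 0xE6 = 11100110 → 3-byte char #9 = E6 B1 AC.
Leading byte 0xE6 = 11100110 matches 1110xxxx → 3-byte sequence.
Byte 1: 0xE6 = 11100110, payload 0110 (4 bits).
Byte 2: 0xB1 = 10110001 (10xxxxxx ✓), payload 110001.
Byte 3: 0xAC = 10101100 (10xxxxxx ✓), payload 101100.
Concatenate: 0110110001101100 = 0x6C6C (16 bits → U+6C6C).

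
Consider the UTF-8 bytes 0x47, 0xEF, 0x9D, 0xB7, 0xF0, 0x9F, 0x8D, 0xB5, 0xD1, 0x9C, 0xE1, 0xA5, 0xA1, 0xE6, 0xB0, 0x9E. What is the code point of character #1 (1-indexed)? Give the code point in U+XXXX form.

U+0047

Offset 0: leading byte 0x47 = 01000111 → 1-byte char #1 = 47.
Leading byte 0x47 = 01000111 matches 0xxxxxxx → 1-byte sequence.
Byte 1: 0x47 = 01000111, payload 1000111 (7 bits).
Concatenate: 1000111 = 0x47 (7 bits → U+0047).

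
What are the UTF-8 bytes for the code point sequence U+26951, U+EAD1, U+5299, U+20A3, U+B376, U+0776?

U+26951: 4-byte form → F0 A6 A5 91.
U+EAD1: 3-byte form → EE AB 91.
U+5299: 3-byte form → E5 8A 99.
U+20A3: 3-byte form → E2 82 A3.
U+B376: 3-byte form → EB 8D B6.
U+0776: 2-byte form → DD B6.
Concatenated (18 bytes): F0 A6 A5 91 EE AB 91 E5 8A 99 E2 82 A3 EB 8D B6 DD B6.

F0 A6 A5 91 EE AB 91 E5 8A 99 E2 82 A3 EB 8D B6 DD B6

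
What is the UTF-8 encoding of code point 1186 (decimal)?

D2 A2

U+04A2 = 0x4A2 = 1186 decimal. In range U+0080–U+07FF → 2-byte form: 110xxxxx 10xxxxxx.
Binary (11 bits): 10010100010.
Split 5+6: 10010 | 100010.
Byte 1: 11010010 = 0xD2.
Byte 2: 10100010 = 0xA2.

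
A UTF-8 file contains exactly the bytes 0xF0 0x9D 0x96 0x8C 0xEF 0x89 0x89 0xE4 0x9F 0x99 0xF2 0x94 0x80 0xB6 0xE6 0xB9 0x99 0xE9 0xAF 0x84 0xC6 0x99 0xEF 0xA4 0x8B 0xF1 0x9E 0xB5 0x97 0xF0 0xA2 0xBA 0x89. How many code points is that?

10

Byte at offset 0: 0xF0 = 11110000 → 4-byte char (#1). Advance 4.
Byte at offset 4: 0xEF = 11101111 → 3-byte char (#2). Advance 3.
Byte at offset 7: 0xE4 = 11100100 → 3-byte char (#3). Advance 3.
Byte at offset 10: 0xF2 = 11110010 → 4-byte char (#4). Advance 4.
Byte at offset 14: 0xE6 = 11100110 → 3-byte char (#5). Advance 3.
Byte at offset 17: 0xE9 = 11101001 → 3-byte char (#6). Advance 3.
Byte at offset 20: 0xC6 = 11000110 → 2-byte char (#7). Advance 2.
Byte at offset 22: 0xEF = 11101111 → 3-byte char (#8). Advance 3.
Byte at offset 25: 0xF1 = 11110001 → 4-byte char (#9). Advance 4.
Byte at offset 29: 0xF0 = 11110000 → 4-byte char (#10). Advance 4.
Reached end at offset 33 after 10 code points.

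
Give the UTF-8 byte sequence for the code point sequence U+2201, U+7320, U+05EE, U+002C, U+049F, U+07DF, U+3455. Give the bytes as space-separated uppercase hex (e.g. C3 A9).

U+2201: 3-byte form → E2 88 81.
U+7320: 3-byte form → E7 8C A0.
U+05EE: 2-byte form → D7 AE.
U+002C: 1-byte form → 2C.
U+049F: 2-byte form → D2 9F.
U+07DF: 2-byte form → DF 9F.
U+3455: 3-byte form → E3 91 95.
Concatenated (16 bytes): E2 88 81 E7 8C A0 D7 AE 2C D2 9F DF 9F E3 91 95.

E2 88 81 E7 8C A0 D7 AE 2C D2 9F DF 9F E3 91 95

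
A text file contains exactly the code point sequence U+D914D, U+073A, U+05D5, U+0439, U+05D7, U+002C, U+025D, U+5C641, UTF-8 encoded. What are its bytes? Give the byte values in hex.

F3 99 85 8D DC BA D7 95 D0 B9 D7 97 2C C9 9D F1 9C 99 81

U+D914D: 4-byte form → F3 99 85 8D.
U+073A: 2-byte form → DC BA.
U+05D5: 2-byte form → D7 95.
U+0439: 2-byte form → D0 B9.
U+05D7: 2-byte form → D7 97.
U+002C: 1-byte form → 2C.
U+025D: 2-byte form → C9 9D.
U+5C641: 4-byte form → F1 9C 99 81.
Concatenated (19 bytes): F3 99 85 8D DC BA D7 95 D0 B9 D7 97 2C C9 9D F1 9C 99 81.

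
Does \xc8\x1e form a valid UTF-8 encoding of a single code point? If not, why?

invalid (non-continuation byte where continuation expected)

Leading byte 0xC8 = 11001000 → 2-byte form.
Byte 2 is 0x1E = 00011110, which is not 10xxxxxx — expected a continuation byte.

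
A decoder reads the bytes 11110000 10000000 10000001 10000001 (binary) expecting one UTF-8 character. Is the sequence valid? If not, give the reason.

invalid (overlong encoding)

Leading byte 0xF0 = 11110000 → 4-byte form.
Continuation bytes all match 10xxxxxx. Payload decodes to 0x41.
But 0x41 < 0x10000, the minimum for a 4-byte sequence — this is an overlong encoding.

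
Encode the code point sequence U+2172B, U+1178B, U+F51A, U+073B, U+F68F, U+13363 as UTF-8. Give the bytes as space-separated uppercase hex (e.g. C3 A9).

F0 A1 9C AB F0 91 9E 8B EF 94 9A DC BB EF 9A 8F F0 93 8D A3

U+2172B: 4-byte form → F0 A1 9C AB.
U+1178B: 4-byte form → F0 91 9E 8B.
U+F51A: 3-byte form → EF 94 9A.
U+073B: 2-byte form → DC BB.
U+F68F: 3-byte form → EF 9A 8F.
U+13363: 4-byte form → F0 93 8D A3.
Concatenated (20 bytes): F0 A1 9C AB F0 91 9E 8B EF 94 9A DC BB EF 9A 8F F0 93 8D A3.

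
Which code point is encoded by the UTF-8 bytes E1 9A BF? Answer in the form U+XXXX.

Leading byte 0xE1 = 11100001 matches 1110xxxx → 3-byte sequence.
Byte 1: 0xE1 = 11100001, payload 0001 (4 bits).
Byte 2: 0x9A = 10011010 (10xxxxxx ✓), payload 011010.
Byte 3: 0xBF = 10111111 (10xxxxxx ✓), payload 111111.
Concatenate: 0001011010111111 = 0x16BF (16 bits → U+16BF).

U+16BF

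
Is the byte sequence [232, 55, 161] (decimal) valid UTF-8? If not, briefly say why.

invalid (non-continuation byte where continuation expected)

Leading byte 0xE8 = 11101000 → 3-byte form.
Byte 2 is 0x37 = 00110111, which is not 10xxxxxx — expected a continuation byte.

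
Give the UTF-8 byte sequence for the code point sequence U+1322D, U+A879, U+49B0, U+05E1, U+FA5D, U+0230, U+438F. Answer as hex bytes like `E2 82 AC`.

F0 93 88 AD EA A1 B9 E4 A6 B0 D7 A1 EF A9 9D C8 B0 E4 8E 8F

U+1322D: 4-byte form → F0 93 88 AD.
U+A879: 3-byte form → EA A1 B9.
U+49B0: 3-byte form → E4 A6 B0.
U+05E1: 2-byte form → D7 A1.
U+FA5D: 3-byte form → EF A9 9D.
U+0230: 2-byte form → C8 B0.
U+438F: 3-byte form → E4 8E 8F.
Concatenated (20 bytes): F0 93 88 AD EA A1 B9 E4 A6 B0 D7 A1 EF A9 9D C8 B0 E4 8E 8F.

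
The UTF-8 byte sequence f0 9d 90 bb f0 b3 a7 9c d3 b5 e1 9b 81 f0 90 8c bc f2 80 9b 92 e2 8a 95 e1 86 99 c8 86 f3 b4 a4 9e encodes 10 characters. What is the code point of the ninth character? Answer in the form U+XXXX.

U+0206

Offset 0: leading byte 0xF0 = 11110000 → 4-byte char #1 = F0 9D 90 BB.
Offset 4: leading byte 0xF0 = 11110000 → 4-byte char #2 = F0 B3 A7 9C.
Offset 8: leading byte 0xD3 = 11010011 → 2-byte char #3 = D3 B5.
Offset 10: leading byte 0xE1 = 11100001 → 3-byte char #4 = E1 9B 81.
Offset 13: leading byte 0xF0 = 11110000 → 4-byte char #5 = F0 90 8C BC.
Offset 17: leading byte 0xF2 = 11110010 → 4-byte char #6 = F2 80 9B 92.
Offset 21: leading byte 0xE2 = 11100010 → 3-byte char #7 = E2 8A 95.
Offset 24: leading byte 0xE1 = 11100001 → 3-byte char #8 = E1 86 99.
Offset 27: leading byte 0xC8 = 11001000 → 2-byte char #9 = C8 86.
Leading byte 0xC8 = 11001000 matches 110xxxxx → 2-byte sequence.
Byte 1: 0xC8 = 11001000, payload 01000 (5 bits).
Byte 2: 0x86 = 10000110 (10xxxxxx ✓), payload 000110.
Concatenate: 01000000110 = 0x206 (11 bits → U+0206).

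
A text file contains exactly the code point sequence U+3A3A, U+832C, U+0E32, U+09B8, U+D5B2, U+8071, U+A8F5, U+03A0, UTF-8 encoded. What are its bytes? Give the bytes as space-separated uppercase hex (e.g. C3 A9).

E3 A8 BA E8 8C AC E0 B8 B2 E0 A6 B8 ED 96 B2 E8 81 B1 EA A3 B5 CE A0

U+3A3A: 3-byte form → E3 A8 BA.
U+832C: 3-byte form → E8 8C AC.
U+0E32: 3-byte form → E0 B8 B2.
U+09B8: 3-byte form → E0 A6 B8.
U+D5B2: 3-byte form → ED 96 B2.
U+8071: 3-byte form → E8 81 B1.
U+A8F5: 3-byte form → EA A3 B5.
U+03A0: 2-byte form → CE A0.
Concatenated (23 bytes): E3 A8 BA E8 8C AC E0 B8 B2 E0 A6 B8 ED 96 B2 E8 81 B1 EA A3 B5 CE A0.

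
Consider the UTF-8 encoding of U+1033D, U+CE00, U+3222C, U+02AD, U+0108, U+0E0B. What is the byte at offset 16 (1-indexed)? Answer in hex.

1-indexed offset 16 is 0-indexed offset 15.
U+1033D → 4-byte form F0 90 8C BD at offsets 0–3.
U+CE00 → 3-byte form EC B8 80 at offsets 4–6.
U+3222C → 4-byte form F0 B2 88 AC at offsets 7–10.
U+02AD → 2-byte form CA AD at offsets 11–12.
U+0108 → 2-byte form C4 88 at offsets 13–14.
U+0E0B → 3-byte form E0 B8 8B at offsets 15–17.
Offset 15 falls in char 6's range; it's byte 1 of E0 B8 8B = 0xE0.

0xE0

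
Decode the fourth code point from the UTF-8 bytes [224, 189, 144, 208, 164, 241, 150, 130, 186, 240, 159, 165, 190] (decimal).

Offset 0: leading byte 0xE0 = 11100000 → 3-byte char #1 = E0 BD 90.
Offset 3: leading byte 0xD0 = 11010000 → 2-byte char #2 = D0 A4.
Offset 5: leading byte 0xF1 = 11110001 → 4-byte char #3 = F1 96 82 BA.
Offset 9: leading byte 0xF0 = 11110000 → 4-byte char #4 = F0 9F A5 BE.
Leading byte 0xF0 = 11110000 matches 11110xxx → 4-byte sequence.
Byte 1: 0xF0 = 11110000, payload 000 (3 bits).
Byte 2: 0x9F = 10011111 (10xxxxxx ✓), payload 011111.
Byte 3: 0xA5 = 10100101 (10xxxxxx ✓), payload 100101.
Byte 4: 0xBE = 10111110 (10xxxxxx ✓), payload 111110.
Concatenate: 000011111100101111110 = 0x1F97E (21 bits → U+1F97E).

U+1F97E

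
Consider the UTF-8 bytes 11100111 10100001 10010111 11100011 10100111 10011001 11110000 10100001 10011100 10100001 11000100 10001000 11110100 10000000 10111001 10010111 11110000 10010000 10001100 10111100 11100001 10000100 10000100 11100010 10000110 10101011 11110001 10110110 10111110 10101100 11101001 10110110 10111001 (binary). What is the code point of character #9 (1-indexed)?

U+76FAC

Offset 0: leading byte 0xE7 = 11100111 → 3-byte char #1 = E7 A1 97.
Offset 3: leading byte 0xE3 = 11100011 → 3-byte char #2 = E3 A7 99.
Offset 6: leading byte 0xF0 = 11110000 → 4-byte char #3 = F0 A1 9C A1.
Offset 10: leading byte 0xC4 = 11000100 → 2-byte char #4 = C4 88.
Offset 12: leading byte 0xF4 = 11110100 → 4-byte char #5 = F4 80 B9 97.
Offset 16: leading byte 0xF0 = 11110000 → 4-byte char #6 = F0 90 8C BC.
Offset 20: leading byte 0xE1 = 11100001 → 3-byte char #7 = E1 84 84.
Offset 23: leading byte 0xE2 = 11100010 → 3-byte char #8 = E2 86 AB.
Offset 26: leading byte 0xF1 = 11110001 → 4-byte char #9 = F1 B6 BE AC.
Leading byte 0xF1 = 11110001 matches 11110xxx → 4-byte sequence.
Byte 1: 0xF1 = 11110001, payload 001 (3 bits).
Byte 2: 0xB6 = 10110110 (10xxxxxx ✓), payload 110110.
Byte 3: 0xBE = 10111110 (10xxxxxx ✓), payload 111110.
Byte 4: 0xAC = 10101100 (10xxxxxx ✓), payload 101100.
Concatenate: 001110110111110101100 = 0x76FAC (21 bits → U+76FAC).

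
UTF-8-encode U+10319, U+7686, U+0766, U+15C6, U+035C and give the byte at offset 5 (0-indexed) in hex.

U+10319 → 4-byte form F0 90 8C 99 at offsets 0–3.
U+7686 → 3-byte form E7 9A 86 at offsets 4–6.
Offset 5 falls in char 2's range; it's byte 2 of E7 9A 86 = 0x9A.

0x9A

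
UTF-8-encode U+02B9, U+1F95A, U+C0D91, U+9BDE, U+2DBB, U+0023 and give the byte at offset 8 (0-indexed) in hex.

0xB6

U+02B9 → 2-byte form CA B9 at offsets 0–1.
U+1F95A → 4-byte form F0 9F A5 9A at offsets 2–5.
U+C0D91 → 4-byte form F3 80 B6 91 at offsets 6–9.
Offset 8 falls in char 3's range; it's byte 3 of F3 80 B6 91 = 0xB6.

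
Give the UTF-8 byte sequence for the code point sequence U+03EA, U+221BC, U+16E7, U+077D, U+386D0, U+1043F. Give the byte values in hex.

CF AA F0 A2 86 BC E1 9B A7 DD BD F0 B8 9B 90 F0 90 90 BF

U+03EA: 2-byte form → CF AA.
U+221BC: 4-byte form → F0 A2 86 BC.
U+16E7: 3-byte form → E1 9B A7.
U+077D: 2-byte form → DD BD.
U+386D0: 4-byte form → F0 B8 9B 90.
U+1043F: 4-byte form → F0 90 90 BF.
Concatenated (19 bytes): CF AA F0 A2 86 BC E1 9B A7 DD BD F0 B8 9B 90 F0 90 90 BF.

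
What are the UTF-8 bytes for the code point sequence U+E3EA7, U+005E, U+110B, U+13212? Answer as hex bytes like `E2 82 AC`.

F3 A3 BA A7 5E E1 84 8B F0 93 88 92

U+E3EA7: 4-byte form → F3 A3 BA A7.
U+005E: 1-byte form → 5E.
U+110B: 3-byte form → E1 84 8B.
U+13212: 4-byte form → F0 93 88 92.
Concatenated (12 bytes): F3 A3 BA A7 5E E1 84 8B F0 93 88 92.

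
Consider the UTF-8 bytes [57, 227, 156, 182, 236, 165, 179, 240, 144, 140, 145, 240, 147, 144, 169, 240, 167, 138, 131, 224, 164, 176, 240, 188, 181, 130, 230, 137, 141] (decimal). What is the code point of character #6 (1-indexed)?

Offset 0: leading byte 0x39 = 00111001 → 1-byte char #1 = 39.
Offset 1: leading byte 0xE3 = 11100011 → 3-byte char #2 = E3 9C B6.
Offset 4: leading byte 0xEC = 11101100 → 3-byte char #3 = EC A5 B3.
Offset 7: leading byte 0xF0 = 11110000 → 4-byte char #4 = F0 90 8C 91.
Offset 11: leading byte 0xF0 = 11110000 → 4-byte char #5 = F0 93 90 A9.
Offset 15: leading byte 0xF0 = 11110000 → 4-byte char #6 = F0 A7 8A 83.
Leading byte 0xF0 = 11110000 matches 11110xxx → 4-byte sequence.
Byte 1: 0xF0 = 11110000, payload 000 (3 bits).
Byte 2: 0xA7 = 10100111 (10xxxxxx ✓), payload 100111.
Byte 3: 0x8A = 10001010 (10xxxxxx ✓), payload 001010.
Byte 4: 0x83 = 10000011 (10xxxxxx ✓), payload 000011.
Concatenate: 000100111001010000011 = 0x27283 (21 bits → U+27283).

U+27283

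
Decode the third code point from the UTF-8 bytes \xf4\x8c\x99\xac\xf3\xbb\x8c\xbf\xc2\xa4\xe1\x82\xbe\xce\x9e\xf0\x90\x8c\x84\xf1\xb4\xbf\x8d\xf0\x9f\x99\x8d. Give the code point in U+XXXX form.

U+00A4

Offset 0: leading byte 0xF4 = 11110100 → 4-byte char #1 = F4 8C 99 AC.
Offset 4: leading byte 0xF3 = 11110011 → 4-byte char #2 = F3 BB 8C BF.
Offset 8: leading byte 0xC2 = 11000010 → 2-byte char #3 = C2 A4.
Leading byte 0xC2 = 11000010 matches 110xxxxx → 2-byte sequence.
Byte 1: 0xC2 = 11000010, payload 00010 (5 bits).
Byte 2: 0xA4 = 10100100 (10xxxxxx ✓), payload 100100.
Concatenate: 00010100100 = 0xA4 (11 bits → U+00A4).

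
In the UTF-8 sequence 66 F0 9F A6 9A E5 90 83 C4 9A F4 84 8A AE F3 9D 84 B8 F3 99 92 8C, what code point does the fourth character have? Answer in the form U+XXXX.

U+011A

Offset 0: leading byte 0x66 = 01100110 → 1-byte char #1 = 66.
Offset 1: leading byte 0xF0 = 11110000 → 4-byte char #2 = F0 9F A6 9A.
Offset 5: leading byte 0xE5 = 11100101 → 3-byte char #3 = E5 90 83.
Offset 8: leading byte 0xC4 = 11000100 → 2-byte char #4 = C4 9A.
Leading byte 0xC4 = 11000100 matches 110xxxxx → 2-byte sequence.
Byte 1: 0xC4 = 11000100, payload 00100 (5 bits).
Byte 2: 0x9A = 10011010 (10xxxxxx ✓), payload 011010.
Concatenate: 00100011010 = 0x11A (11 bits → U+011A).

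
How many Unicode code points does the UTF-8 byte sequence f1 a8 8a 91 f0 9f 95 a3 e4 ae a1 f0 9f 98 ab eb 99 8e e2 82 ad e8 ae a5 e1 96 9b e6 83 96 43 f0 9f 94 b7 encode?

Byte at offset 0: 0xF1 = 11110001 → 4-byte char (#1). Advance 4.
Byte at offset 4: 0xF0 = 11110000 → 4-byte char (#2). Advance 4.
Byte at offset 8: 0xE4 = 11100100 → 3-byte char (#3). Advance 3.
Byte at offset 11: 0xF0 = 11110000 → 4-byte char (#4). Advance 4.
Byte at offset 15: 0xEB = 11101011 → 3-byte char (#5). Advance 3.
Byte at offset 18: 0xE2 = 11100010 → 3-byte char (#6). Advance 3.
Byte at offset 21: 0xE8 = 11101000 → 3-byte char (#7). Advance 3.
Byte at offset 24: 0xE1 = 11100001 → 3-byte char (#8). Advance 3.
Byte at offset 27: 0xE6 = 11100110 → 3-byte char (#9). Advance 3.
Byte at offset 30: 0x43 = 01000011 → 1-byte char (#10). Advance 1.
Byte at offset 31: 0xF0 = 11110000 → 4-byte char (#11). Advance 4.
Reached end at offset 35 after 11 code points.

11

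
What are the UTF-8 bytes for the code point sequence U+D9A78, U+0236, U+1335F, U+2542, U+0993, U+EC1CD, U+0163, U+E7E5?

F3 99 A9 B8 C8 B6 F0 93 8D 9F E2 95 82 E0 A6 93 F3 AC 87 8D C5 A3 EE 9F A5

U+D9A78: 4-byte form → F3 99 A9 B8.
U+0236: 2-byte form → C8 B6.
U+1335F: 4-byte form → F0 93 8D 9F.
U+2542: 3-byte form → E2 95 82.
U+0993: 3-byte form → E0 A6 93.
U+EC1CD: 4-byte form → F3 AC 87 8D.
U+0163: 2-byte form → C5 A3.
U+E7E5: 3-byte form → EE 9F A5.
Concatenated (25 bytes): F3 99 A9 B8 C8 B6 F0 93 8D 9F E2 95 82 E0 A6 93 F3 AC 87 8D C5 A3 EE 9F A5.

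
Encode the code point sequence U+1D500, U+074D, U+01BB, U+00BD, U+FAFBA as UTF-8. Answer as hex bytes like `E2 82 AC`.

F0 9D 94 80 DD 8D C6 BB C2 BD F3 BA BE BA

U+1D500: 4-byte form → F0 9D 94 80.
U+074D: 2-byte form → DD 8D.
U+01BB: 2-byte form → C6 BB.
U+00BD: 2-byte form → C2 BD.
U+FAFBA: 4-byte form → F3 BA BE BA.
Concatenated (14 bytes): F0 9D 94 80 DD 8D C6 BB C2 BD F3 BA BE BA.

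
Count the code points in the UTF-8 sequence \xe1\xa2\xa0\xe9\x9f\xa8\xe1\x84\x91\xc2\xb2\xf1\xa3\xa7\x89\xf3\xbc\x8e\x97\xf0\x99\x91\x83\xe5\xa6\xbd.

Byte at offset 0: 0xE1 = 11100001 → 3-byte char (#1). Advance 3.
Byte at offset 3: 0xE9 = 11101001 → 3-byte char (#2). Advance 3.
Byte at offset 6: 0xE1 = 11100001 → 3-byte char (#3). Advance 3.
Byte at offset 9: 0xC2 = 11000010 → 2-byte char (#4). Advance 2.
Byte at offset 11: 0xF1 = 11110001 → 4-byte char (#5). Advance 4.
Byte at offset 15: 0xF3 = 11110011 → 4-byte char (#6). Advance 4.
Byte at offset 19: 0xF0 = 11110000 → 4-byte char (#7). Advance 4.
Byte at offset 23: 0xE5 = 11100101 → 3-byte char (#8). Advance 3.
Reached end at offset 26 after 8 code points.

8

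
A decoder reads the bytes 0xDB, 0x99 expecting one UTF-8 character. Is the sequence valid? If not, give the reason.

Leading byte 0xDB = 11011011 → 2-byte form.
Continuation bytes 0x99=10011001 all match 10xxxxxx.
Decoded value 0x6D9 is ≥ 0x80 (shortest form) and not a surrogate.

valid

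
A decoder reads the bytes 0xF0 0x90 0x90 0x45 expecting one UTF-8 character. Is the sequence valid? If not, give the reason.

invalid (non-continuation byte where continuation expected)

Leading byte 0xF0 = 11110000 → 4-byte form.
Byte 4 is 0x45 = 01000101, which is not 10xxxxxx — expected a continuation byte.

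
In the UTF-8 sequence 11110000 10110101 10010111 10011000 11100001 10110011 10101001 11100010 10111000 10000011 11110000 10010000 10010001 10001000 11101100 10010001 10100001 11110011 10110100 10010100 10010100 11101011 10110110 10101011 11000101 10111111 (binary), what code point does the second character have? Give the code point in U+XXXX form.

Offset 0: leading byte 0xF0 = 11110000 → 4-byte char #1 = F0 B5 97 98.
Offset 4: leading byte 0xE1 = 11100001 → 3-byte char #2 = E1 B3 A9.
Leading byte 0xE1 = 11100001 matches 1110xxxx → 3-byte sequence.
Byte 1: 0xE1 = 11100001, payload 0001 (4 bits).
Byte 2: 0xB3 = 10110011 (10xxxxxx ✓), payload 110011.
Byte 3: 0xA9 = 10101001 (10xxxxxx ✓), payload 101001.
Concatenate: 0001110011101001 = 0x1CE9 (16 bits → U+1CE9).

U+1CE9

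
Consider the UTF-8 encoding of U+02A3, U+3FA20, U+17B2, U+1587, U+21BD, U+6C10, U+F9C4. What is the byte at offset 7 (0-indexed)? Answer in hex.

U+02A3 → 2-byte form CA A3 at offsets 0–1.
U+3FA20 → 4-byte form F0 BF A8 A0 at offsets 2–5.
U+17B2 → 3-byte form E1 9E B2 at offsets 6–8.
Offset 7 falls in char 3's range; it's byte 2 of E1 9E B2 = 0x9E.

0x9E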